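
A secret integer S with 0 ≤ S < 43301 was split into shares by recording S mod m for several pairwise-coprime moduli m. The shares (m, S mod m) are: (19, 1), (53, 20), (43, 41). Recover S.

37279

The moduli are pairwise coprime; N = 19·53·43 = 43301.
N/19 = 2279; 2279 ≡ 18 (mod 19); 18·18 ≡ 1, so inverse 18.
N/53 = 817; 817 ≡ 22 (mod 53); 22·41 ≡ 1, so inverse 41.
N/43 = 1007; 1007 ≡ 18 (mod 43); 18·12 ≡ 1, so inverse 12.
S ≡ 1·2279·18 + 20·817·41 + 41·1007·12 = 1206406.
1206406 mod 43301 = 37279.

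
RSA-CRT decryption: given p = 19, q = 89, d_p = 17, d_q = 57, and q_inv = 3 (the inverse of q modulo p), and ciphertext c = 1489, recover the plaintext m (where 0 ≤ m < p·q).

m₁ = c^(d_p) mod p: c ≡ 7 (mod 19), and 7^17 mod 19 = 11.
m₂ = c^(d_q) mod q: c ≡ 65 (mod 89), and 65^57 mod 89 = 41.
h = q_inv·(m₁ − m₂) mod p = 3·(11 − 41) mod 19 = 5.
m = m₂ + h·q = 41 + 5·89 = 486.

486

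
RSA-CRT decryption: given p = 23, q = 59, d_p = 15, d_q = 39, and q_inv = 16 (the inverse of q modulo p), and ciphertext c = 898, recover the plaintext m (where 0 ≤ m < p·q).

967

m₁ = c^(d_p) mod p: c ≡ 1 (mod 23), and 1^15 mod 23 = 1.
m₂ = c^(d_q) mod q: c ≡ 13 (mod 59), and 13^39 mod 59 = 23.
h = q_inv·(m₁ − m₂) mod p = 16·(1 − 23) mod 23 = 16.
m = m₂ + h·q = 23 + 16·59 = 967.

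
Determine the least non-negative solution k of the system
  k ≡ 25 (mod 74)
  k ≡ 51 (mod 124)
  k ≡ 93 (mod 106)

gcd(74, 124) = 2 and 2 | (51 − 25), so the pair is consistent; merging gives k ≡ 4391 (mod 4588), where 4588 = lcm(74, 124).
gcd(4588, 106) = 2 and 2 | (93 − 4391), so the pair is consistent; merging gives k ≡ 206263 (mod 243164), where 243164 = lcm(4588, 106).
The solution is unique modulo lcm(74, 124, 106) = 243164.

206263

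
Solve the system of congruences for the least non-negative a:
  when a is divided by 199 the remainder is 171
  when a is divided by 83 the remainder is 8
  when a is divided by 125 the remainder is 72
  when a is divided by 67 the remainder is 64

33163322

Combine the congruences pairwise.
From a ≡ 171 (mod 199) write a = 171 + 199t. Substituting into a ≡ 8 (mod 83) gives 199t ≡ 3 (mod 83), and since 33⁻¹ ≡ 78 (mod 83), t ≡ 68. Hence a ≡ 171 + 199·68 = 13703 (mod 16517).
From a ≡ 13703 (mod 16517) write a = 13703 + 16517t. Substituting into a ≡ 72 (mod 125) gives 16517t ≡ 119 (mod 125), and since 17⁻¹ ≡ 103 (mod 125), t ≡ 7. Hence a ≡ 13703 + 16517·7 = 129322 (mod 2064625).
From a ≡ 129322 (mod 2064625) write a = 129322 + 2064625t. Substituting into a ≡ 64 (mod 67) gives 2064625t ≡ 52 (mod 67), and since 20⁻¹ ≡ 57 (mod 67), t ≡ 16. Hence a ≡ 129322 + 2064625·16 = 33163322 (mod 138329875).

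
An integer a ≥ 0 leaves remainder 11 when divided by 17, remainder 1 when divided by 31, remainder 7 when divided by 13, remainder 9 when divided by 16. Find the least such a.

101433

From a ≡ 11 (mod 17) write a = 11 + 17t. Substituting into a ≡ 1 (mod 31) gives 17t ≡ 21 (mod 31), and since 17⁻¹ ≡ 11 (mod 31), t ≡ 14. Hence a ≡ 11 + 17·14 = 249 (mod 527).
From a ≡ 249 (mod 527) write a = 249 + 527t. Substituting into a ≡ 7 (mod 13) gives 527t ≡ 5 (mod 13), and since 7⁻¹ ≡ 2 (mod 13), t ≡ 10. Hence a ≡ 249 + 527·10 = 5519 (mod 6851).
From a ≡ 5519 (mod 6851) write a = 5519 + 6851t. Substituting into a ≡ 9 (mod 16) gives 6851t ≡ 10 (mod 16), and since 3⁻¹ ≡ 11 (mod 16), t ≡ 14. Hence a ≡ 5519 + 6851·14 = 101433 (mod 109616).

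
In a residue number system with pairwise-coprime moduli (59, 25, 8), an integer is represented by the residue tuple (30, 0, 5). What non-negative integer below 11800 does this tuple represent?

325

From x ≡ 30 (mod 59) write x = 30 + 59t. Substituting into x ≡ 0 (mod 25) gives 59t ≡ 20 (mod 25), and since 9⁻¹ ≡ 14 (mod 25), t ≡ 5. Hence x ≡ 30 + 59·5 = 325 (mod 1475).
From x ≡ 325 (mod 1475) write x = 325 + 1475t. Substituting into x ≡ 5 (mod 8) gives 1475t ≡ 0 (mod 8), and since 3⁻¹ ≡ 3 (mod 8), t ≡ 0. Hence x ≡ 325 + 1475·0 = 325 (mod 11800).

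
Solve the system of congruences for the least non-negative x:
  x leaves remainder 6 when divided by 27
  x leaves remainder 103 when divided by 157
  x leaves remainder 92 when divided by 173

341421

The moduli are pairwise coprime; N = 27·157·173 = 733347.
N/27 = 27161; 27161 ≡ 26 (mod 27); 26·26 ≡ 1, so inverse 26.
N/157 = 4671; 4671 ≡ 118 (mod 157); 118·4 ≡ 1, so inverse 4.
N/173 = 4239; 4239 ≡ 87 (mod 173); 87·2 ≡ 1, so inverse 2.
x ≡ 6·27161·26 + 103·4671·4 + 92·4239·2 = 6941544.
6941544 mod 733347 = 341421.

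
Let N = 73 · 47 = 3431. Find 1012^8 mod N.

Mod 73: 1012 ≡ 63; 63^8 ≡ 1 (mod 73).
Mod 47: 1012 ≡ 25; 25^8 ≡ 17 (mod 47).
Combine by CRT: x ≡ 1 (mod 73), x ≡ 17 (mod 47) ⇒ x ≡ 3213 (mod 3431).

3213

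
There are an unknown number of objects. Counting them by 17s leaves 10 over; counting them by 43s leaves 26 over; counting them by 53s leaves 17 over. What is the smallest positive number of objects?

Combine the congruences pairwise.
From N ≡ 10 (mod 17) write N = 10 + 17t. Substituting into N ≡ 26 (mod 43) gives 17t ≡ 16 (mod 43), and since 17⁻¹ ≡ 38 (mod 43), t ≡ 6. Hence N ≡ 10 + 17·6 = 112 (mod 731).
From N ≡ 112 (mod 731) write N = 112 + 731t. Substituting into N ≡ 17 (mod 53) gives 731t ≡ 11 (mod 53), and since 42⁻¹ ≡ 24 (mod 53), t ≡ 52. Hence N ≡ 112 + 731·52 = 38124 (mod 38743).

38124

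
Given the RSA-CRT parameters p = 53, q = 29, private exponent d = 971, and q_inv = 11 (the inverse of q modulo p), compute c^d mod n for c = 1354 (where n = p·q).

d_p = d mod (p−1) = 971 mod 52 = 35; d_q = d mod (q−1) = 19.
m₁ = c^(d_p) mod p: c ≡ 29 (mod 53), and 29^35 mod 53 = 40.
m₂ = c^(d_q) mod q: c ≡ 20 (mod 29), and 20^19 mod 29 = 24.
h = q_inv·(m₁ − m₂) mod p = 11·(40 − 24) mod 53 = 17.
m = m₂ + h·q = 24 + 17·29 = 517.

517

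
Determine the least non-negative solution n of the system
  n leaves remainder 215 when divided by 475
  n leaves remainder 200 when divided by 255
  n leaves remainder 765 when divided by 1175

298040

gcd(475, 255) = 5 and 5 | (200 − 215), so the pair is consistent; merging gives n ≡ 7340 (mod 24225), where 24225 = lcm(475, 255).
gcd(24225, 1175) = 25 and 25 | (765 − 7340), so the pair is consistent; merging gives n ≡ 298040 (mod 1138575), where 1138575 = lcm(24225, 1175).
The solution is unique modulo lcm(475, 255, 1175) = 1138575.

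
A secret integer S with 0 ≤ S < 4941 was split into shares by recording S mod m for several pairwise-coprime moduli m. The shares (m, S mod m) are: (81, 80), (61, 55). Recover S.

1214

Combine the congruences pairwise.
From S ≡ 80 (mod 81) write S = 80 + 81t. Substituting into S ≡ 55 (mod 61) gives 81t ≡ 36 (mod 61), and since 20⁻¹ ≡ 58 (mod 61), t ≡ 14. Hence S ≡ 80 + 81·14 = 1214 (mod 4941).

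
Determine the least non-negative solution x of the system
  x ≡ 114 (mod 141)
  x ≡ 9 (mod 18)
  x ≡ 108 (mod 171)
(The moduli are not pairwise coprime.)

3357

gcd(141, 18) = 3 and 3 | (9 − 114), so the pair is consistent; merging gives x ≡ 819 (mod 846), where 846 = lcm(141, 18).
gcd(846, 171) = 9 and 9 | (108 − 819), so the pair is consistent; merging gives x ≡ 3357 (mod 16074), where 16074 = lcm(846, 171).
The solution is unique modulo lcm(141, 18, 171) = 16074.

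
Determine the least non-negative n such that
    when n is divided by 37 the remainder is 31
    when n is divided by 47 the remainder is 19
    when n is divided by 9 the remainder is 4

The moduli are pairwise coprime; M = 37·47·9 = 15651.
M/37 = 423; 423 ≡ 16 (mod 37); 16·7 ≡ 1, so inverse 7.
M/47 = 333; 333 ≡ 4 (mod 47); 4·12 ≡ 1, so inverse 12.
M/9 = 1739; 1739 ≡ 2 (mod 9); 2·5 ≡ 1, so inverse 5.
n ≡ 31·423·7 + 19·333·12 + 4·1739·5 = 202495.
202495 mod 15651 = 14683.

14683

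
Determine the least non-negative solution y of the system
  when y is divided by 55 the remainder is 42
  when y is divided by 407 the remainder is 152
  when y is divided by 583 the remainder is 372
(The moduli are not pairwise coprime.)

26607

gcd(55, 407) = 11 and 11 | (152 − 42), so the pair is consistent; merging gives y ≡ 152 (mod 2035), where 2035 = lcm(55, 407).
gcd(2035, 583) = 11 and 11 | (372 − 152), so the pair is consistent; merging gives y ≡ 26607 (mod 107855), where 107855 = lcm(2035, 583).
The solution is unique modulo lcm(55, 407, 583) = 107855.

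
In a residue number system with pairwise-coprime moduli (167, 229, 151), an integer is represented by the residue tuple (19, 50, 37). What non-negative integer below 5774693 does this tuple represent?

2045936

From x ≡ 19 (mod 167) write x = 19 + 167t. Substituting into x ≡ 50 (mod 229) gives 167t ≡ 31 (mod 229), and since 167⁻¹ ≡ 48 (mod 229), t ≡ 114. Hence x ≡ 19 + 167·114 = 19057 (mod 38243).
From x ≡ 19057 (mod 38243) write x = 19057 + 38243t. Substituting into x ≡ 37 (mod 151) gives 38243t ≡ 6 (mod 151), and since 40⁻¹ ≡ 34 (mod 151), t ≡ 53. Hence x ≡ 19057 + 38243·53 = 2045936 (mod 5774693).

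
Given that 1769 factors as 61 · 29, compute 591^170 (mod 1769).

440

Mod 61: 591 ≡ 42; by Fermat, exponent reduces to 170 mod 60 = 50; 42^50 ≡ 13 (mod 61).
Mod 29: 591 ≡ 11; by Fermat, exponent reduces to 170 mod 28 = 2; 11^2 ≡ 5 (mod 29).
Combine by CRT: x ≡ 13 (mod 61), x ≡ 5 (mod 29) ⇒ x ≡ 440 (mod 1769).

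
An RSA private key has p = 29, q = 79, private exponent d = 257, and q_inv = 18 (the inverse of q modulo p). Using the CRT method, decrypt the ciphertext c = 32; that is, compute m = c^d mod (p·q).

d_p = d mod (p−1) = 257 mod 28 = 5; d_q = d mod (q−1) = 23.
m₁ = c^(d_p) mod p: c ≡ 3 (mod 29), and 3^5 mod 29 = 11.
m₂ = c^(d_q) mod q: c ≡ 32 (mod 79), and 32^23 mod 79 = 20.
h = q_inv·(m₁ − m₂) mod p = 18·(11 − 20) mod 29 = 12.
m = m₂ + h·q = 20 + 12·79 = 968.

968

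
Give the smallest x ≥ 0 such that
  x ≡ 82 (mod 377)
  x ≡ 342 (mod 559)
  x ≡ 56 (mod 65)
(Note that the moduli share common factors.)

6491

gcd(377, 559) = 13 and 13 | (342 − 82), so the pair is consistent; merging gives x ≡ 6491 (mod 16211), where 16211 = lcm(377, 559).
gcd(16211, 65) = 13 and 13 | (56 − 6491), so the pair is consistent; merging gives x ≡ 6491 (mod 81055), where 81055 = lcm(16211, 65).
The solution is unique modulo lcm(377, 559, 65) = 81055.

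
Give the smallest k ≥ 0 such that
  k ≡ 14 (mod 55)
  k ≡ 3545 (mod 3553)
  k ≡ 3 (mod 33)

gcd(55, 3553) = 11 and 11 | (3545 − 14), so the pair is consistent; merging gives k ≡ 14204 (mod 17765), where 17765 = lcm(55, 3553).
gcd(17765, 33) = 11 and 11 | (3 − 14204), so the pair is consistent; merging gives k ≡ 49734 (mod 53295), where 53295 = lcm(17765, 33).
The solution is unique modulo lcm(55, 3553, 33) = 53295.

49734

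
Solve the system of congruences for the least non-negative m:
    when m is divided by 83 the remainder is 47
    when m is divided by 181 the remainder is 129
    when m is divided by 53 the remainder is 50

The moduli are pairwise coprime; N = 83·181·53 = 796219.
N/83 = 9593; 9593 ≡ 48 (mod 83); 48·64 ≡ 1, so inverse 64.
N/181 = 4399; 4399 ≡ 55 (mod 181); 55·79 ≡ 1, so inverse 79.
N/53 = 15023; 15023 ≡ 24 (mod 53); 24·42 ≡ 1, so inverse 42.
m ≡ 47·9593·64 + 129·4399·79 + 50·15023·42 = 105234253.
105234253 mod 796219 = 133345.

133345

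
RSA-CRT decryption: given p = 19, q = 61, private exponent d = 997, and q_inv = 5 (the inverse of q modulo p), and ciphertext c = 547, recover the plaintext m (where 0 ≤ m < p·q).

982

d_p = d mod (p−1) = 997 mod 18 = 7; d_q = d mod (q−1) = 37.
m₁ = c^(d_p) mod p: c ≡ 15 (mod 19), and 15^7 mod 19 = 13.
m₂ = c^(d_q) mod q: c ≡ 59 (mod 61), and 59^37 mod 61 = 6.
h = q_inv·(m₁ − m₂) mod p = 5·(13 − 6) mod 19 = 16.
m = m₂ + h·q = 6 + 16·61 = 982.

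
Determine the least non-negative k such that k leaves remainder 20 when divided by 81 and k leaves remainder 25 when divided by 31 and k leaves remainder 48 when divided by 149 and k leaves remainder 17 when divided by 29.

From k ≡ 20 (mod 81) write k = 20 + 81t. Substituting into k ≡ 25 (mod 31) gives 81t ≡ 5 (mod 31), and since 19⁻¹ ≡ 18 (mod 31), t ≡ 28. Hence k ≡ 20 + 81·28 = 2288 (mod 2511).
From k ≡ 2288 (mod 2511) write k = 2288 + 2511t. Substituting into k ≡ 48 (mod 149) gives 2511t ≡ 144 (mod 149), and since 127⁻¹ ≡ 88 (mod 149), t ≡ 7. Hence k ≡ 2288 + 2511·7 = 19865 (mod 374139).
From k ≡ 19865 (mod 374139) write k = 19865 + 374139t. Substituting into k ≡ 17 (mod 29) gives 374139t ≡ 17 (mod 29), and since 10⁻¹ ≡ 3 (mod 29), t ≡ 22. Hence k ≡ 19865 + 374139·22 = 8250923 (mod 10850031).

8250923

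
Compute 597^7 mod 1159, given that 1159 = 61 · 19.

Mod 61: 597 ≡ 48; 48^7 ≡ 48 (mod 61).
Mod 19: 597 ≡ 8; 8^7 ≡ 8 (mod 19).
Combine by CRT: x ≡ 48 (mod 61), x ≡ 8 (mod 19) ⇒ x ≡ 597 (mod 1159).

597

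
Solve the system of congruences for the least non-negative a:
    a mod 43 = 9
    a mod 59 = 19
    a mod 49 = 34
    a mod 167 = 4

From a ≡ 9 (mod 43) write a = 9 + 43t. Substituting into a ≡ 19 (mod 59) gives 43t ≡ 10 (mod 59), and since 43⁻¹ ≡ 11 (mod 59), t ≡ 51. Hence a ≡ 9 + 43·51 = 2202 (mod 2537).
From a ≡ 2202 (mod 2537) write a = 2202 + 2537t. Substituting into a ≡ 34 (mod 49) gives 2537t ≡ 37 (mod 49), and since 38⁻¹ ≡ 40 (mod 49), t ≡ 10. Hence a ≡ 2202 + 2537·10 = 27572 (mod 124313).
From a ≡ 27572 (mod 124313) write a = 27572 + 124313t. Substituting into a ≡ 4 (mod 167) gives 124313t ≡ 154 (mod 167), and since 65⁻¹ ≡ 18 (mod 167), t ≡ 100. Hence a ≡ 27572 + 124313·100 = 12458872 (mod 20760271).

12458872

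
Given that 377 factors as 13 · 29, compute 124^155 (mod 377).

Mod 13: 124 ≡ 7; by Fermat, exponent reduces to 155 mod 12 = 11; 7^11 ≡ 2 (mod 13).
Mod 29: 124 ≡ 8; by Fermat, exponent reduces to 155 mod 28 = 15; 8^15 ≡ 21 (mod 29).
Combine by CRT: x ≡ 2 (mod 13), x ≡ 21 (mod 29) ⇒ x ≡ 340 (mod 377).

340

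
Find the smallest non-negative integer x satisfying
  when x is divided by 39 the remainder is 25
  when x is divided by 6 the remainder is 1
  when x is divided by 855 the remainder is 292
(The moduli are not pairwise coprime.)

9697

Combine the congruences pairwise.
gcd(39, 6) = 3 and 3 | (1 − 25), so the pair is consistent; merging gives x ≡ 25 (mod 78), where 78 = lcm(39, 6).
gcd(78, 855) = 3 and 3 | (292 − 25), so the pair is consistent; merging gives x ≡ 9697 (mod 22230), where 22230 = lcm(78, 855).
The solution is unique modulo lcm(39, 6, 855) = 22230.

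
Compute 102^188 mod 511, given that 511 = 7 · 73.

401

Mod 7: 102 ≡ 4; by Fermat, exponent reduces to 188 mod 6 = 2; 4^2 ≡ 2 (mod 7).
Mod 73: 102 ≡ 29; by Fermat, exponent reduces to 188 mod 72 = 44; 29^44 ≡ 36 (mod 73).
Combine by CRT: x ≡ 2 (mod 7), x ≡ 36 (mod 73) ⇒ x ≡ 401 (mod 511).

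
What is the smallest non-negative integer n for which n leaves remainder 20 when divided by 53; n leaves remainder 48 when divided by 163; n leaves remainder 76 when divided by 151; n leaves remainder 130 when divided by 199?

86777662

From n ≡ 20 (mod 53) write n = 20 + 53t. Substituting into n ≡ 48 (mod 163) gives 53t ≡ 28 (mod 163), and since 53⁻¹ ≡ 40 (mod 163), t ≡ 142. Hence n ≡ 20 + 53·142 = 7546 (mod 8639).
From n ≡ 7546 (mod 8639) write n = 7546 + 8639t. Substituting into n ≡ 76 (mod 151) gives 8639t ≡ 80 (mod 151), and since 32⁻¹ ≡ 118 (mod 151), t ≡ 78. Hence n ≡ 7546 + 8639·78 = 681388 (mod 1304489).
From n ≡ 681388 (mod 1304489) write n = 681388 + 1304489t. Substituting into n ≡ 130 (mod 199) gives 1304489t ≡ 118 (mod 199), and since 44⁻¹ ≡ 95 (mod 199), t ≡ 66. Hence n ≡ 681388 + 1304489·66 = 86777662 (mod 259593311).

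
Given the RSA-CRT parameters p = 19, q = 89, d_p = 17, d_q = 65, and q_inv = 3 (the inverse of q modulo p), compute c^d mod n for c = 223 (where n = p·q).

91

m₁ = c^(d_p) mod p: c ≡ 14 (mod 19), and 14^17 mod 19 = 15.
m₂ = c^(d_q) mod q: c ≡ 45 (mod 89), and 45^65 mod 89 = 2.
h = q_inv·(m₁ − m₂) mod p = 3·(15 − 2) mod 19 = 1.
m = m₂ + h·q = 2 + 1·89 = 91.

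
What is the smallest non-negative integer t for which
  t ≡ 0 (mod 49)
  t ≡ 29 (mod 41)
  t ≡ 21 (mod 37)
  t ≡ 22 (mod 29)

71246

The moduli are pairwise coprime; N = 49·41·37·29 = 2155657.
N/49 = 43993; 43993 ≡ 40 (mod 49); 40·38 ≡ 1, so inverse 38.
N/41 = 52577; 52577 ≡ 15 (mod 41); 15·11 ≡ 1, so inverse 11.
N/37 = 58261; 58261 ≡ 23 (mod 37); 23·29 ≡ 1, so inverse 29.
N/29 = 74333; 74333 ≡ 6 (mod 29); 6·5 ≡ 1, so inverse 5.
t ≡ 0·43993·38 + 29·52577·11 + 21·58261·29 + 22·74333·5 = 60429642.
60429642 mod 2155657 = 71246.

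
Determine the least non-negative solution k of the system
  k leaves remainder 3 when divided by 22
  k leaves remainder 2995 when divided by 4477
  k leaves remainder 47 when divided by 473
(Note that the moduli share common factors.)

Combine the congruences pairwise.
gcd(22, 4477) = 11 and 11 | (2995 − 3), so the pair is consistent; merging gives k ≡ 2995 (mod 8954), where 8954 = lcm(22, 4477).
gcd(8954, 473) = 11 and 11 | (47 − 2995), so the pair is consistent; merging gives k ≡ 289523 (mod 385022), where 385022 = lcm(8954, 473).
The solution is unique modulo lcm(22, 4477, 473) = 385022.

289523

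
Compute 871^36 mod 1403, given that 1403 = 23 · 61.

924

Mod 23: 871 ≡ 20; by Fermat, exponent reduces to 36 mod 22 = 14; 20^14 ≡ 4 (mod 23).
Mod 61: 871 ≡ 17; 17^36 ≡ 9 (mod 61).
Combine by CRT: x ≡ 4 (mod 23), x ≡ 9 (mod 61) ⇒ x ≡ 924 (mod 1403).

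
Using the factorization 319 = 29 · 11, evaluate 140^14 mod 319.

Mod 29: 140 ≡ 24; 24^14 ≡ 1 (mod 29).
Mod 11: 140 ≡ 8; by Fermat, exponent reduces to 14 mod 10 = 4; 8^4 ≡ 4 (mod 11).
Combine by CRT: x ≡ 1 (mod 29), x ≡ 4 (mod 11) ⇒ x ≡ 59 (mod 319).

59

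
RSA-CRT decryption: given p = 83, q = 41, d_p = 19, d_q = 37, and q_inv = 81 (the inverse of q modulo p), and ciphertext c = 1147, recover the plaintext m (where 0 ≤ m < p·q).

m₁ = c^(d_p) mod p: c ≡ 68 (mod 83), and 68^19 mod 83 = 70.
m₂ = c^(d_q) mod q: c ≡ 40 (mod 41), and 40^37 mod 41 = 40.
h = q_inv·(m₁ − m₂) mod p = 81·(70 − 40) mod 83 = 23.
m = m₂ + h·q = 40 + 23·41 = 983.

983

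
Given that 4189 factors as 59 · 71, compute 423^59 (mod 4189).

3727

Mod 59: 423 ≡ 10; by Fermat, exponent reduces to 59 mod 58 = 1; 10^1 ≡ 10 (mod 59).
Mod 71: 423 ≡ 68; 68^59 ≡ 35 (mod 71).
Combine by CRT: x ≡ 10 (mod 59), x ≡ 35 (mod 71) ⇒ x ≡ 3727 (mod 4189).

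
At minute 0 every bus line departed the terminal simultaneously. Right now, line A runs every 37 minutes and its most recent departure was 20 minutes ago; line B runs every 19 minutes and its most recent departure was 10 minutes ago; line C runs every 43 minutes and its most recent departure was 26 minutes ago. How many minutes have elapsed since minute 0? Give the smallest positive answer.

The moduli are pairwise coprime; N = 37·19·43 = 30229.
N/37 = 817; 817 ≡ 3 (mod 37); 3·25 ≡ 1, so inverse 25.
N/19 = 1591; 1591 ≡ 14 (mod 19); 14·15 ≡ 1, so inverse 15.
N/43 = 703; 703 ≡ 15 (mod 43); 15·23 ≡ 1, so inverse 23.
t ≡ 20·817·25 + 10·1591·15 + 26·703·23 = 1067544.
1067544 mod 30229 = 9529.

9529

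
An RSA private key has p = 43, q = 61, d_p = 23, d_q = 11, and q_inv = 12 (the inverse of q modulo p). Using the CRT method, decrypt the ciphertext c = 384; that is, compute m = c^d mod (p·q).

m₁ = c^(d_p) mod p: c ≡ 40 (mod 43), and 40^23 mod 43 = 9.
m₂ = c^(d_q) mod q: c ≡ 18 (mod 61), and 18^11 mod 61 = 10.
h = q_inv·(m₁ − m₂) mod p = 12·(9 − 10) mod 43 = 31.
m = m₂ + h·q = 10 + 31·61 = 1901.

1901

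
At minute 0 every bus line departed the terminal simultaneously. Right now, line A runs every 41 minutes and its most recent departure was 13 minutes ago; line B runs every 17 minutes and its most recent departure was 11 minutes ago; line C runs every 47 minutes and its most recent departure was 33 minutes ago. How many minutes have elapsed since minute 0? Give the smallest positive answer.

The moduli are pairwise coprime; N = 41·17·47 = 32759.
N/41 = 799; 799 ≡ 20 (mod 41); 20·39 ≡ 1, so inverse 39.
N/17 = 1927; 1927 ≡ 6 (mod 17); 6·3 ≡ 1, so inverse 3.
N/47 = 697; 697 ≡ 39 (mod 47); 39·41 ≡ 1, so inverse 41.
t ≡ 13·799·39 + 11·1927·3 + 33·697·41 = 1411725.
1411725 mod 32759 = 3088.

3088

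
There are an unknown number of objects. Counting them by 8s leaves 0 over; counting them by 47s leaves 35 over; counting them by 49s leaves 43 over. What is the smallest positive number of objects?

The moduli are pairwise coprime; M = 8·47·49 = 18424.
M/8 = 2303; 2303 ≡ 7 (mod 8); 7·7 ≡ 1, so inverse 7.
M/47 = 392; 392 ≡ 16 (mod 47); 16·3 ≡ 1, so inverse 3.
M/49 = 376; 376 ≡ 33 (mod 49); 33·3 ≡ 1, so inverse 3.
N ≡ 0·2303·7 + 35·392·3 + 43·376·3 = 89664.
89664 mod 18424 = 15968.

15968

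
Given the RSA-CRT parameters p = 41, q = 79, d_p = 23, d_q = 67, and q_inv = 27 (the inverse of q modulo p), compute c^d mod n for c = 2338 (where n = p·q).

165

m₁ = c^(d_p) mod p: c ≡ 1 (mod 41), and 1^23 mod 41 = 1.
m₂ = c^(d_q) mod q: c ≡ 47 (mod 79), and 47^67 mod 79 = 7.
h = q_inv·(m₁ − m₂) mod p = 27·(1 − 7) mod 41 = 2.
m = m₂ + h·q = 7 + 2·79 = 165.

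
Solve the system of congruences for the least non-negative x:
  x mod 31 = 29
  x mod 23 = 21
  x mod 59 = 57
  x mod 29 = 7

883405

From x ≡ 29 (mod 31) write x = 29 + 31t. Substituting into x ≡ 21 (mod 23) gives 31t ≡ 15 (mod 23), and since 8⁻¹ ≡ 3 (mod 23), t ≡ 22. Hence x ≡ 29 + 31·22 = 711 (mod 713).
From x ≡ 711 (mod 713) write x = 711 + 713t. Substituting into x ≡ 57 (mod 59) gives 713t ≡ 54 (mod 59), and since 5⁻¹ ≡ 12 (mod 59), t ≡ 58. Hence x ≡ 711 + 713·58 = 42065 (mod 42067).
From x ≡ 42065 (mod 42067) write x = 42065 + 42067t. Substituting into x ≡ 7 (mod 29) gives 42067t ≡ 21 (mod 29), and since 17⁻¹ ≡ 12 (mod 29), t ≡ 20. Hence x ≡ 42065 + 42067·20 = 883405 (mod 1219943).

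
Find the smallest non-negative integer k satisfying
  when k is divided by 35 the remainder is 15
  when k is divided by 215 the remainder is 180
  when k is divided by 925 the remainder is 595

gcd(35, 215) = 5 and 5 | (180 − 15), so the pair is consistent; merging gives k ≡ 610 (mod 1505), where 1505 = lcm(35, 215).
gcd(1505, 925) = 5 and 5 | (595 − 610), so the pair is consistent; merging gives k ≡ 266995 (mod 278425), where 278425 = lcm(1505, 925).
The solution is unique modulo lcm(35, 215, 925) = 278425.

266995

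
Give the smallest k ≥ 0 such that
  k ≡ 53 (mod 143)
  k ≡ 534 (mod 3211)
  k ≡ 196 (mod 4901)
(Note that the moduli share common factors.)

gcd(143, 3211) = 13 and 13 | (534 − 53), so the pair is consistent; merging gives k ≡ 26222 (mod 35321), where 35321 = lcm(143, 3211).
gcd(35321, 4901) = 169 and 169 | (196 − 26222), so the pair is consistent; merging gives k ≡ 485395 (mod 1024309), where 1024309 = lcm(35321, 4901).
The solution is unique modulo lcm(143, 3211, 4901) = 1024309.

485395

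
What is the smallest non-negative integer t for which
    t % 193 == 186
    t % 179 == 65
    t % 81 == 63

2616687

The moduli are pairwise coprime; N = 193·179·81 = 2798307.
N/193 = 14499; 14499 ≡ 24 (mod 193); 24·185 ≡ 1, so inverse 185.
N/179 = 15633; 15633 ≡ 60 (mod 179); 60·3 ≡ 1, so inverse 3.
N/81 = 34547; 34547 ≡ 41 (mod 81); 41·2 ≡ 1, so inverse 2.
t ≡ 186·14499·185 + 65·15633·3 + 63·34547·2 = 506311947.
506311947 mod 2798307 = 2616687.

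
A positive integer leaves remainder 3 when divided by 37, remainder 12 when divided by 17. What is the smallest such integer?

Combine the congruences pairwise.
From k ≡ 3 (mod 37) write k = 3 + 37t. Substituting into k ≡ 12 (mod 17) gives 37t ≡ 9 (mod 17), and since 3⁻¹ ≡ 6 (mod 17), t ≡ 3. Hence k ≡ 3 + 37·3 = 114 (mod 629).

114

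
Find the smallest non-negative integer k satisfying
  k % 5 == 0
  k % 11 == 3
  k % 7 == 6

Combine the congruences pairwise.
From k ≡ 0 (mod 5) write k = 0 + 5t. Substituting into k ≡ 3 (mod 11) gives 5t ≡ 3 (mod 11), and since 5⁻¹ ≡ 9 (mod 11), t ≡ 5. Hence k ≡ 0 + 5·5 = 25 (mod 55).
From k ≡ 25 (mod 55) write k = 25 + 55t. Substituting into k ≡ 6 (mod 7) gives 55t ≡ 2 (mod 7), and since 6⁻¹ ≡ 6 (mod 7), t ≡ 5. Hence k ≡ 25 + 55·5 = 300 (mod 385).

300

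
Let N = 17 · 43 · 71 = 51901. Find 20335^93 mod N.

Mod 17: 20335 ≡ 3; by Fermat, exponent reduces to 93 mod 16 = 13; 3^13 ≡ 12 (mod 17).
Mod 43: 20335 ≡ 39; by Fermat, exponent reduces to 93 mod 42 = 9; 39^9 ≡ 27 (mod 43).
Mod 71: 20335 ≡ 29; by Fermat, exponent reduces to 93 mod 70 = 23; 29^23 ≡ 16 (mod 71).
Combine by CRT: x ≡ 12 (mod 17), x ≡ 27 (mod 43), x ≡ 16 (mod 71) ⇒ x ≡ 30901 (mod 51901).

30901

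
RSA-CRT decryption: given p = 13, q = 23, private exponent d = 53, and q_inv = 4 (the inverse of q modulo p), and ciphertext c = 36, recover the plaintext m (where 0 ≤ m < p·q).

95

d_p = d mod (p−1) = 53 mod 12 = 5; d_q = d mod (q−1) = 9.
m₁ = c^(d_p) mod p: c ≡ 10 (mod 13), and 10^5 mod 13 = 4.
m₂ = c^(d_q) mod q: c ≡ 13 (mod 23), and 13^9 mod 23 = 3.
h = q_inv·(m₁ − m₂) mod p = 4·(4 − 3) mod 13 = 4.
m = m₂ + h·q = 3 + 4·23 = 95.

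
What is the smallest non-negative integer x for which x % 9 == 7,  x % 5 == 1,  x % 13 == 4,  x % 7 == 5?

2266

Combine the congruences pairwise.
From x ≡ 7 (mod 9) write x = 7 + 9t. Substituting into x ≡ 1 (mod 5) gives 9t ≡ 4 (mod 5), and since 4⁻¹ ≡ 4 (mod 5), t ≡ 1. Hence x ≡ 7 + 9·1 = 16 (mod 45).
From x ≡ 16 (mod 45) write x = 16 + 45t. Substituting into x ≡ 4 (mod 13) gives 45t ≡ 1 (mod 13), and since 6⁻¹ ≡ 11 (mod 13), t ≡ 11. Hence x ≡ 16 + 45·11 = 511 (mod 585).
From x ≡ 511 (mod 585) write x = 511 + 585t. Substituting into x ≡ 5 (mod 7) gives 585t ≡ 5 (mod 7), and since 4⁻¹ ≡ 2 (mod 7), t ≡ 3. Hence x ≡ 511 + 585·3 = 2266 (mod 4095).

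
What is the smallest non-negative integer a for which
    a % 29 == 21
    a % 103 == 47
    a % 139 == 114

253

From a ≡ 21 (mod 29) write a = 21 + 29t. Substituting into a ≡ 47 (mod 103) gives 29t ≡ 26 (mod 103), and since 29⁻¹ ≡ 32 (mod 103), t ≡ 8. Hence a ≡ 21 + 29·8 = 253 (mod 2987).
From a ≡ 253 (mod 2987) write a = 253 + 2987t. Substituting into a ≡ 114 (mod 139) gives 2987t ≡ 0 (mod 139), and since 68⁻¹ ≡ 92 (mod 139), t ≡ 0. Hence a ≡ 253 + 2987·0 = 253 (mod 415193).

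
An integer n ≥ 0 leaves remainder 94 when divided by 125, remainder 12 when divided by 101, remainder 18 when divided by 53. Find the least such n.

291094

The moduli are pairwise coprime; M = 125·101·53 = 669125.
M/125 = 5353; 5353 ≡ 103 (mod 125); 103·17 ≡ 1, so inverse 17.
M/101 = 6625; 6625 ≡ 60 (mod 101); 60·32 ≡ 1, so inverse 32.
M/53 = 12625; 12625 ≡ 11 (mod 53); 11·29 ≡ 1, so inverse 29.
n ≡ 94·5353·17 + 12·6625·32 + 18·12625·29 = 17688344.
17688344 mod 669125 = 291094.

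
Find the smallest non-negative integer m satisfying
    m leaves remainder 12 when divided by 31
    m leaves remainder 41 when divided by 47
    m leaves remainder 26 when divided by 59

11885

The moduli are pairwise coprime; N = 31·47·59 = 85963.
N/31 = 2773; 2773 ≡ 14 (mod 31); 14·20 ≡ 1, so inverse 20.
N/47 = 1829; 1829 ≡ 43 (mod 47); 43·35 ≡ 1, so inverse 35.
N/59 = 1457; 1457 ≡ 41 (mod 59); 41·36 ≡ 1, so inverse 36.
m ≡ 12·2773·20 + 41·1829·35 + 26·1457·36 = 4653887.
4653887 mod 85963 = 11885.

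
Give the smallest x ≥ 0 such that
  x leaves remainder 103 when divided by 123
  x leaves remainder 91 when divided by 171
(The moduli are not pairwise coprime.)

gcd(123, 171) = 3 and 3 | (91 − 103), so the pair is consistent; merging gives x ≡ 5392 (mod 7011), where 7011 = lcm(123, 171).
The solution is unique modulo lcm(123, 171) = 7011.

5392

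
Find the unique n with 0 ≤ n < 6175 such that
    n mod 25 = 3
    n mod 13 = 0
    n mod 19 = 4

From n ≡ 3 (mod 25) write n = 3 + 25t. Substituting into n ≡ 0 (mod 13) gives 25t ≡ 10 (mod 13), and since 12⁻¹ ≡ 12 (mod 13), t ≡ 3. Hence n ≡ 3 + 25·3 = 78 (mod 325).
From n ≡ 78 (mod 325) write n = 78 + 325t. Substituting into n ≡ 4 (mod 19) gives 325t ≡ 2 (mod 19), and since 2⁻¹ ≡ 10 (mod 19), t ≡ 1. Hence n ≡ 78 + 325·1 = 403 (mod 6175).

403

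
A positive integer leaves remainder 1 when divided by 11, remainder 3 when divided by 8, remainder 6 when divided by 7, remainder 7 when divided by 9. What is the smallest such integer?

The moduli are pairwise coprime; N = 11·8·7·9 = 5544.
N/11 = 504; 504 ≡ 9 (mod 11); 9·5 ≡ 1, so inverse 5.
N/8 = 693; 693 ≡ 5 (mod 8); 5·5 ≡ 1, so inverse 5.
N/7 = 792; 792 ≡ 1 (mod 7), inverse 1.
N/9 = 616; 616 ≡ 4 (mod 9); 4·7 ≡ 1, so inverse 7.
m ≡ 1·504·5 + 3·693·5 + 6·792·1 + 7·616·7 = 47851.
47851 mod 5544 = 3499.

3499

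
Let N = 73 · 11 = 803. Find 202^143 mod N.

614

Mod 73: 202 ≡ 56; by Fermat, exponent reduces to 143 mod 72 = 71; 56^71 ≡ 30 (mod 73).
Mod 11: 202 ≡ 4; by Fermat, exponent reduces to 143 mod 10 = 3; 4^3 ≡ 9 (mod 11).
Combine by CRT: x ≡ 30 (mod 73), x ≡ 9 (mod 11) ⇒ x ≡ 614 (mod 803).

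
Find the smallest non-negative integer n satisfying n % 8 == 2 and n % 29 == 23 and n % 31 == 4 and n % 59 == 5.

290226

The moduli are pairwise coprime; M = 8·29·31·59 = 424328.
M/8 = 53041; 53041 ≡ 1 (mod 8), inverse 1.
M/29 = 14632; 14632 ≡ 16 (mod 29); 16·20 ≡ 1, so inverse 20.
M/31 = 13688; 13688 ≡ 17 (mod 31); 17·11 ≡ 1, so inverse 11.
M/59 = 7192; 7192 ≡ 53 (mod 59); 53·49 ≡ 1, so inverse 49.
n ≡ 2·53041·1 + 23·14632·20 + 4·13688·11 + 5·7192·49 = 9201114.
9201114 mod 424328 = 290226.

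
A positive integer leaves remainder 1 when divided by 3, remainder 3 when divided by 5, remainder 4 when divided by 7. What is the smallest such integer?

88

From x ≡ 1 (mod 3) write x = 1 + 3t. Substituting into x ≡ 3 (mod 5) gives 3t ≡ 2 (mod 5), and since 3⁻¹ ≡ 2 (mod 5), t ≡ 4. Hence x ≡ 1 + 3·4 = 13 (mod 15).
From x ≡ 13 (mod 15) write x = 13 + 15t. Substituting into x ≡ 4 (mod 7) gives 15t ≡ 5 (mod 7), and since 1⁻¹ ≡ 1 (mod 7), t ≡ 5. Hence x ≡ 13 + 15·5 = 88 (mod 105).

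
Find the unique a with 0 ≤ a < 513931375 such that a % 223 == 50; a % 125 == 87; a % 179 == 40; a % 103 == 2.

330289587

From a ≡ 50 (mod 223) write a = 50 + 223t. Substituting into a ≡ 87 (mod 125) gives 223t ≡ 37 (mod 125), and since 98⁻¹ ≡ 37 (mod 125), t ≡ 119. Hence a ≡ 50 + 223·119 = 26587 (mod 27875).
From a ≡ 26587 (mod 27875) write a = 26587 + 27875t. Substituting into a ≡ 40 (mod 179) gives 27875t ≡ 124 (mod 179), and since 130⁻¹ ≡ 84 (mod 179), t ≡ 34. Hence a ≡ 26587 + 27875·34 = 974337 (mod 4989625).
From a ≡ 974337 (mod 4989625) write a = 974337 + 4989625t. Substituting into a ≡ 2 (mod 103) gives 4989625t ≡ 45 (mod 103), and since 99⁻¹ ≡ 77 (mod 103), t ≡ 66. Hence a ≡ 974337 + 4989625·66 = 330289587 (mod 513931375).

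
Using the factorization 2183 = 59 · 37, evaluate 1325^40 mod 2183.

Mod 59: 1325 ≡ 27; 27^40 ≡ 22 (mod 59).
Mod 37: 1325 ≡ 30; by Fermat, exponent reduces to 40 mod 36 = 4; 30^4 ≡ 33 (mod 37).
Combine by CRT: x ≡ 22 (mod 59), x ≡ 33 (mod 37) ⇒ x ≡ 1143 (mod 2183).

1143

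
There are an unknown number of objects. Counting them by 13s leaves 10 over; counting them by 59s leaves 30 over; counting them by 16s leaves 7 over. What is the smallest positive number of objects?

The moduli are pairwise coprime; M = 13·59·16 = 12272.
M/13 = 944; 944 ≡ 8 (mod 13); 8·5 ≡ 1, so inverse 5.
M/59 = 208; 208 ≡ 31 (mod 59); 31·40 ≡ 1, so inverse 40.
M/16 = 767; 767 ≡ 15 (mod 16); 15·15 ≡ 1, so inverse 15.
N ≡ 10·944·5 + 30·208·40 + 7·767·15 = 377335.
377335 mod 12272 = 9175.

9175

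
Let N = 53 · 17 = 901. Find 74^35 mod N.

624

Mod 53: 74 ≡ 21; 21^35 ≡ 41 (mod 53).
Mod 17: 74 ≡ 6; by Fermat, exponent reduces to 35 mod 16 = 3; 6^3 ≡ 12 (mod 17).
Combine by CRT: x ≡ 41 (mod 53), x ≡ 12 (mod 17) ⇒ x ≡ 624 (mod 901).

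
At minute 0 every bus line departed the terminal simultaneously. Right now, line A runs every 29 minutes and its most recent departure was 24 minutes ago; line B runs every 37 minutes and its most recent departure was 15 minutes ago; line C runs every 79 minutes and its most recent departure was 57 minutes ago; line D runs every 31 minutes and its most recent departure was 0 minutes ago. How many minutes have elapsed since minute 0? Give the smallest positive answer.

Combine the congruences pairwise.
From t ≡ 24 (mod 29) write t = 24 + 29s. Substituting into t ≡ 15 (mod 37) gives 29s ≡ 28 (mod 37), and since 29⁻¹ ≡ 23 (mod 37), s ≡ 15. Hence t ≡ 24 + 29·15 = 459 (mod 1073).
From t ≡ 459 (mod 1073) write t = 459 + 1073s. Substituting into t ≡ 57 (mod 79) gives 1073s ≡ 72 (mod 79), and since 46⁻¹ ≡ 67 (mod 79), s ≡ 5. Hence t ≡ 459 + 1073·5 = 5824 (mod 84767).
From t ≡ 5824 (mod 84767) write t = 5824 + 84767s. Substituting into t ≡ 0 (mod 31) gives 84767s ≡ 4 (mod 31), and since 13⁻¹ ≡ 12 (mod 31), s ≡ 17. Hence t ≡ 5824 + 84767·17 = 1446863 (mod 2627777).

1446863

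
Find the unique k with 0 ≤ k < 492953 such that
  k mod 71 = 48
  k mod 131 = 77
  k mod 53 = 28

300591

The moduli are pairwise coprime; N = 71·131·53 = 492953.
N/71 = 6943; 6943 ≡ 56 (mod 71); 56·52 ≡ 1, so inverse 52.
N/131 = 3763; 3763 ≡ 95 (mod 131); 95·40 ≡ 1, so inverse 40.
N/53 = 9301; 9301 ≡ 26 (mod 53); 26·51 ≡ 1, so inverse 51.
k ≡ 48·6943·52 + 77·3763·40 + 28·9301·51 = 42201596.
42201596 mod 492953 = 300591.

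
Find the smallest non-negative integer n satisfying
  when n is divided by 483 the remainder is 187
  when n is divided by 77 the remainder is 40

2119

gcd(483, 77) = 7 and 7 | (40 − 187), so the pair is consistent; merging gives n ≡ 2119 (mod 5313), where 5313 = lcm(483, 77).
The solution is unique modulo lcm(483, 77) = 5313.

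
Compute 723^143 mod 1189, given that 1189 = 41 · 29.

833

Mod 41: 723 ≡ 26; by Fermat, exponent reduces to 143 mod 40 = 23; 26^23 ≡ 13 (mod 41).
Mod 29: 723 ≡ 27; by Fermat, exponent reduces to 143 mod 28 = 3; 27^3 ≡ 21 (mod 29).
Combine by CRT: x ≡ 13 (mod 41), x ≡ 21 (mod 29) ⇒ x ≡ 833 (mod 1189).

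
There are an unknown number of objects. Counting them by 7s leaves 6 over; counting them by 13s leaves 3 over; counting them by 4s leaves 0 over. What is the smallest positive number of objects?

From N ≡ 6 (mod 7) write N = 6 + 7t. Substituting into N ≡ 3 (mod 13) gives 7t ≡ 10 (mod 13), and since 7⁻¹ ≡ 2 (mod 13), t ≡ 7. Hence N ≡ 6 + 7·7 = 55 (mod 91).
From N ≡ 55 (mod 91) write N = 55 + 91t. Substituting into N ≡ 0 (mod 4) gives 91t ≡ 1 (mod 4), and since 3⁻¹ ≡ 3 (mod 4), t ≡ 3. Hence N ≡ 55 + 91·3 = 328 (mod 364).

328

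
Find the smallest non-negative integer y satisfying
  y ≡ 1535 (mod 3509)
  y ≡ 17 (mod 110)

29607

gcd(3509, 110) = 11 and 11 | (17 − 1535), so the pair is consistent; merging gives y ≡ 29607 (mod 35090), where 35090 = lcm(3509, 110).
The solution is unique modulo lcm(3509, 110) = 35090.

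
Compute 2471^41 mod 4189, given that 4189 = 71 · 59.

1761

Mod 71: 2471 ≡ 57; 57^41 ≡ 57 (mod 71).
Mod 59: 2471 ≡ 52; 52^41 ≡ 50 (mod 59).
Combine by CRT: x ≡ 57 (mod 71), x ≡ 50 (mod 59) ⇒ x ≡ 1761 (mod 4189).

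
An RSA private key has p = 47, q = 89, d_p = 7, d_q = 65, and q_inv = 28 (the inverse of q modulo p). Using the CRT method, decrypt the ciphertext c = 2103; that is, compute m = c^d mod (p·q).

m₁ = c^(d_p) mod p: c ≡ 35 (mod 47), and 35^7 mod 47 = 5.
m₂ = c^(d_q) mod q: c ≡ 56 (mod 89), and 56^65 mod 89 = 28.
h = q_inv·(m₁ − m₂) mod p = 28·(5 − 28) mod 47 = 14.
m = m₂ + h·q = 28 + 14·89 = 1274.

1274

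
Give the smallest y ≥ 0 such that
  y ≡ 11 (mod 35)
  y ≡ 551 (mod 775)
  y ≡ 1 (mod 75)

gcd(35, 775) = 5 and 5 | (551 − 11), so the pair is consistent; merging gives y ≡ 3651 (mod 5425), where 5425 = lcm(35, 775).
gcd(5425, 75) = 25 and 25 | (1 − 3651), so the pair is consistent; merging gives y ≡ 9076 (mod 16275), where 16275 = lcm(5425, 75).
The solution is unique modulo lcm(35, 775, 75) = 16275.

9076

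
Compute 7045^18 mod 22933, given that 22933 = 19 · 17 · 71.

Mod 19: 7045 ≡ 15; since 18 | 18, by Fermat 15^18 ≡ 1 (mod 19).
Mod 17: 7045 ≡ 7; by Fermat, exponent reduces to 18 mod 16 = 2; 7^2 ≡ 15 (mod 17).
Mod 71: 7045 ≡ 16; 16^18 ≡ 4 (mod 71).
Combine by CRT: x ≡ 1 (mod 19), x ≡ 15 (mod 17), x ≡ 4 (mod 71) ⇒ x ≡ 14346 (mod 22933).

14346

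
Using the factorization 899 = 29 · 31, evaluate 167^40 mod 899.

Mod 29: 167 ≡ 22; by Fermat, exponent reduces to 40 mod 28 = 12; 22^12 ≡ 16 (mod 29).
Mod 31: 167 ≡ 12; by Fermat, exponent reduces to 40 mod 30 = 10; 12^10 ≡ 25 (mod 31).
Combine by CRT: x ≡ 16 (mod 29), x ≡ 25 (mod 31) ⇒ x ≡ 335 (mod 899).

335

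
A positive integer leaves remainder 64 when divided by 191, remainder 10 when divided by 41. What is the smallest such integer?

7513

From a ≡ 64 (mod 191) write a = 64 + 191t. Substituting into a ≡ 10 (mod 41) gives 191t ≡ 28 (mod 41), and since 27⁻¹ ≡ 38 (mod 41), t ≡ 39. Hence a ≡ 64 + 191·39 = 7513 (mod 7831).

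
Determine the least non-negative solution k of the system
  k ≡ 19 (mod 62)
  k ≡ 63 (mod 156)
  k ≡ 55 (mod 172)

gcd(62, 156) = 2 and 2 | (63 − 19), so the pair is consistent; merging gives k ≡ 2871 (mod 4836), where 4836 = lcm(62, 156).
gcd(4836, 172) = 4 and 4 | (55 − 2871), so the pair is consistent; merging gives k ≡ 70575 (mod 207948), where 207948 = lcm(4836, 172).
The solution is unique modulo lcm(62, 156, 172) = 207948.

70575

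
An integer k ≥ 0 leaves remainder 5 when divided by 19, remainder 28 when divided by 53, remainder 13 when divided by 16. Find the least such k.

4109

From k ≡ 5 (mod 19) write k = 5 + 19t. Substituting into k ≡ 28 (mod 53) gives 19t ≡ 23 (mod 53), and since 19⁻¹ ≡ 14 (mod 53), t ≡ 4. Hence k ≡ 5 + 19·4 = 81 (mod 1007).
From k ≡ 81 (mod 1007) write k = 81 + 1007t. Substituting into k ≡ 13 (mod 16) gives 1007t ≡ 12 (mod 16), and since 15⁻¹ ≡ 15 (mod 16), t ≡ 4. Hence k ≡ 81 + 1007·4 = 4109 (mod 16112).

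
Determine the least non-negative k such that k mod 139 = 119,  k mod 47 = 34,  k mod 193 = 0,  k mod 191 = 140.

221928770

The moduli are pairwise coprime; N = 139·47·193·191 = 240825979.
N/139 = 1732561; 1732561 ≡ 65 (mod 139); 65·77 ≡ 1, so inverse 77.
N/47 = 5123957; 5123957 ≡ 17 (mod 47); 17·36 ≡ 1, so inverse 36.
N/193 = 1247803; 1247803 ≡ 58 (mod 193); 58·10 ≡ 1, so inverse 10.
N/191 = 1260869; 1260869 ≡ 78 (mod 191); 78·120 ≡ 1, so inverse 120.
k ≡ 119·1732561·77 + 34·5123957·36 + 0·1247803·10 + 140·1260869·120 = 43329779011.
43329779011 mod 240825979 = 221928770.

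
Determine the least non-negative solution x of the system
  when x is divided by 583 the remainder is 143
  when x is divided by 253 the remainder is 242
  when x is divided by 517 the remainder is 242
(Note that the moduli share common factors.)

535337

Combine the congruences pairwise.
gcd(583, 253) = 11 and 11 | (242 − 143), so the pair is consistent; merging gives x ≡ 12386 (mod 13409), where 13409 = lcm(583, 253).
gcd(13409, 517) = 11 and 11 | (242 − 12386), so the pair is consistent; merging gives x ≡ 535337 (mod 630223), where 630223 = lcm(13409, 517).
The solution is unique modulo lcm(583, 253, 517) = 630223.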